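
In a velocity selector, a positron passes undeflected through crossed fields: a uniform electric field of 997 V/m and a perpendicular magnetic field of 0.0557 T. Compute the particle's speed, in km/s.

v ≈ 17.9 km/s

For zero net force, qE = qvB, so v = E/B.
v = (997) / (0.0557) = 1.79×10^4 m/s.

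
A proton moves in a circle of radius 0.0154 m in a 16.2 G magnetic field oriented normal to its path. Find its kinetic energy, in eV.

v = qBr/m = (1×1.60×10^-19)(1.62×10^-3)(0.0154) / (1.67×10^-27) = 2390 m/s.
K = ½mv² = 0.5·(1.67×10^-27)·(2390)² = 4.77×10^-21 J = 0.0298 eV.

K ≈ 0.0298 eV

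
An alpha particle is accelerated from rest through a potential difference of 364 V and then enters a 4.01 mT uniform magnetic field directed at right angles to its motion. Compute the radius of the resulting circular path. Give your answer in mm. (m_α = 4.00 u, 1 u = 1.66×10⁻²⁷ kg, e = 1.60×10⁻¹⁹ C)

r ≈ 969 mm

The kinetic energy gained is K = qV = (2×1.60×10^-19)(364) = 1.16×10^-16 J.
v = √(2K/m) = 1.87×10^5 m/s.
r = mv/(qB) = (6.64×10^-27)(1.87×10^5) / [(2×1.60×10^-19)(4.01×10^-3)] = 0.969 m.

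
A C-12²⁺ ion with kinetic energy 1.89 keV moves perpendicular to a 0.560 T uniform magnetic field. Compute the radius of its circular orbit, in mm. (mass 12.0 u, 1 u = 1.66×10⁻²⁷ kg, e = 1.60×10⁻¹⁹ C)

Convert the energy: K = 1.89 keV = 3.02×10^-16 J.
v = √(2K/m) = √(2·3.02×10^-16/1.99×10^-26) = 1.74×10^5 m/s.
r = mv/(qB) = (1.99×10^-26)(1.74×10^5) / [(2×1.60×10^-19)(0.560)] = 0.0194 m.

r ≈ 19.4 mm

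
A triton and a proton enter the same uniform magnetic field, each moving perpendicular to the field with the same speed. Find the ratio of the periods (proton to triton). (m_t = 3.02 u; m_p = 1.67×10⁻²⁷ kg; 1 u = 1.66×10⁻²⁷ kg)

T = 2πm/(qB) is independent of speed, so T₂/T₁ = (m₂/q₂)/(m₁/q₁).
T_{proton}/T_{triton} = (1.67×10^-27/1e) / (5.01×10^-27/1e) = 0.333.

ratio ≈ 0.333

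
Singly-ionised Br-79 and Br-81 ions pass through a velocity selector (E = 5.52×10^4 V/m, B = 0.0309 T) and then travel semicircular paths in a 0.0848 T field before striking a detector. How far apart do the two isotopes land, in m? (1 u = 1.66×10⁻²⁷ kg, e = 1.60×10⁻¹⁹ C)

Both emerge at v = E/B₁ = 1.79×10^6 m/s.
r = mv/(qB₂), so r₁ = 17.266 m and r₂ = 17.703 m, giving Δr = 0.437 m.
After a semicircle each ion lands a diameter 2r from the entry slit, so the separation is 2Δr = 0.874 m.

Δd ≈ 0.874 m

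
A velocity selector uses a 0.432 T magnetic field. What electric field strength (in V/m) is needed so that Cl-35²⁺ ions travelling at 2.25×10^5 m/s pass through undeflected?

E ≈ 9.72×10^4 V/m

qE = qvB ⇒ E = vB = (2.25×10^5)(0.432) = 9.72×10^4 V/m.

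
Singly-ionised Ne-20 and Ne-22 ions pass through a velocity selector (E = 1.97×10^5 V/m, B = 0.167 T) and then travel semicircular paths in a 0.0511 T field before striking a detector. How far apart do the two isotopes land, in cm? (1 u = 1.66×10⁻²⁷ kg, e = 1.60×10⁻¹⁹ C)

Both emerge at v = E/B₁ = 1.18×10^6 m/s.
r = mv/(qB₂), so r₁ = 4.790 m and r₂ = 5.269 m, giving Δr = 0.479 m.
After a semicircle each ion lands a diameter 2r from the entry slit, so the separation is 2Δr = 0.958 m.

Δd ≈ 95.8 cm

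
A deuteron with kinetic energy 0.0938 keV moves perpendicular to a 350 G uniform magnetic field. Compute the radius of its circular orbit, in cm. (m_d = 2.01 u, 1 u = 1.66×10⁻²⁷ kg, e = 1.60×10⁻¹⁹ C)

Convert the energy: K = 0.0938 keV = 1.50×10^-17 J.
v = √(2K/m) = √(2·1.50×10^-17/3.34×10^-27) = 9.48×10^4 m/s.
r = mv/(qB) = (3.34×10^-27)(9.48×10^4) / [(1×1.60×10^-19)(0.0350)] = 0.0565 m.

r ≈ 5.65 cm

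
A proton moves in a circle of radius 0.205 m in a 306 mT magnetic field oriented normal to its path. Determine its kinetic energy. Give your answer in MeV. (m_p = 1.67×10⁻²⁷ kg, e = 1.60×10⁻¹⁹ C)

v = qBr/m = (1×1.60×10^-19)(0.306)(0.205) / (1.67×10^-27) = 6.01×10^6 m/s.
K = ½mv² = 0.5·(1.67×10^-27)·(6.01×10^6)² = 3.02×10^-14 J = 0.189 MeV.

K ≈ 0.189 MeV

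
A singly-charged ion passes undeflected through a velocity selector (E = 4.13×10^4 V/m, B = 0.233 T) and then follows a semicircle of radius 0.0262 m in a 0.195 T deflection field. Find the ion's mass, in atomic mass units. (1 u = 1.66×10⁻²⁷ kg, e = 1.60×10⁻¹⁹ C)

v = E/B₁ = 1.77×10^5 m/s.
From r = mv/(qB₂), m = qB₂r/v = (1×1.60×10^-19)(0.195)(0.0262) / (1.77×10^5) = 4.61×10^-27 kg.
In atomic mass units: m = 4.61×10^-27 / 1.66×10^-27 = 2.78 u.

m ≈ 2.78 u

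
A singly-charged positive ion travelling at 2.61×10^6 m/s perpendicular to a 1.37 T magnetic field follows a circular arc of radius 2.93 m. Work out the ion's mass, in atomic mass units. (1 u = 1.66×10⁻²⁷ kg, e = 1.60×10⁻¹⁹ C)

qvB = mv²/r ⇒ m = qBr/v.
m = (1×1.60×10^-19)(1.37)(2.93) / (2.61×10^6) = 2.46×10^-25 kg = 148 u.

m ≈ 148 u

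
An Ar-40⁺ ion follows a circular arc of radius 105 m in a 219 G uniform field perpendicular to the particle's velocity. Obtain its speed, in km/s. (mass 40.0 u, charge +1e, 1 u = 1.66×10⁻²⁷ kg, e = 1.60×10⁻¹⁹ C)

v ≈ 5540 km/s

From qvB = mv²/r, v = qBr/m.
v = (1×1.60×10^-19)(0.0219)(105) / (6.64×10^-26) = 5.54×10^6 m/s.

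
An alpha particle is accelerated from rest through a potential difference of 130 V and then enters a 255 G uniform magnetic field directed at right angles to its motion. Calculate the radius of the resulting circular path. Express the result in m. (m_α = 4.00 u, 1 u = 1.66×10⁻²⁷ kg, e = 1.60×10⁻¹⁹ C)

r ≈ 0.0911 m

The kinetic energy gained is K = qV = (2×1.60×10^-19)(130) = 4.16×10^-17 J.
v = √(2K/m) = 1.12×10^5 m/s.
r = mv/(qB) = (6.64×10^-27)(1.12×10^5) / [(2×1.60×10^-19)(0.0255)] = 0.0911 m.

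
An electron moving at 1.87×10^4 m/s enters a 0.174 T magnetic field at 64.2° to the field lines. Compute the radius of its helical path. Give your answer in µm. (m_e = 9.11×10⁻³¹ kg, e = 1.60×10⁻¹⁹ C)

Only the perpendicular component v⊥ = v sin64.2° = 1.68×10^4 m/s is bent by the field.
r = m v⊥ /(qB) = (9.11×10^-31)(1.68×10^4) / [(1×1.60×10^-19)(0.174)] = 5.51×10^-7 m.

r ≈ 0.551 µm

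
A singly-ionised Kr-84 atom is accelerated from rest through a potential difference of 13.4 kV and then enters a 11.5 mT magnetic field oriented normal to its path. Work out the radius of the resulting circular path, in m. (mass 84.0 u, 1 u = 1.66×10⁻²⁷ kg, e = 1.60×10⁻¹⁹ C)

The kinetic energy gained is K = qV = (1×1.60×10^-19)(1.34×10^4) = 2.14×10^-15 J.
v = √(2K/m) = 1.75×10^5 m/s.
r = mv/(qB) = (1.39×10^-25)(1.75×10^5) / [(1×1.60×10^-19)(0.0115)] = 13.3 m.

r ≈ 13.3 m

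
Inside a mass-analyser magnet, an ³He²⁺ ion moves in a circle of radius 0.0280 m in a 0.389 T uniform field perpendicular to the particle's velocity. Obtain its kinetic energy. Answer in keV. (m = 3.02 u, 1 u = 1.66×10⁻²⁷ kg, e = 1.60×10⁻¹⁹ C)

v = qBr/m = (2×1.60×10^-19)(0.389)(0.0280) / (5.01×10^-27) = 6.95×10^5 m/s.
K = ½mv² = 0.5·(5.01×10^-27)·(6.95×10^5)² = 1.21×10^-15 J = 7.57 keV.

K ≈ 7.57 keV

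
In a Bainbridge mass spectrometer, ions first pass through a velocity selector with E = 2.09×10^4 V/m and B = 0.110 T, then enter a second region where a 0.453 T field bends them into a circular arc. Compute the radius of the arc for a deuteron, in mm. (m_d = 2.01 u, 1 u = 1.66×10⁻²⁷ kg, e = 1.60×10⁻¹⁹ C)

r ≈ 8.75 mm

The selector passes v = E/B = 2.09×10^4/0.110 = 1.90×10^5 m/s.
In the deflection region, r = mv/(qB₂) = (3.34×10^-27)(1.90×10^5) / [(1×1.60×10^-19)(0.453)] = 8.75×10^-3 m.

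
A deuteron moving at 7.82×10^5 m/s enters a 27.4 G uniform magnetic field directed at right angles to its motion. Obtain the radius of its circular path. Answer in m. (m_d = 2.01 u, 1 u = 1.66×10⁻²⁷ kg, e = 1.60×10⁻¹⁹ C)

r ≈ 5.95 m

The magnetic force provides the centripetal force: qvB = mv²/r, so r = mv/(qB).
r = (3.34×10^-27 kg)(7.82×10^5 m/s) / [(1×1.60×10^-19 C)(2.74×10^-3 T)] = 5.95 m.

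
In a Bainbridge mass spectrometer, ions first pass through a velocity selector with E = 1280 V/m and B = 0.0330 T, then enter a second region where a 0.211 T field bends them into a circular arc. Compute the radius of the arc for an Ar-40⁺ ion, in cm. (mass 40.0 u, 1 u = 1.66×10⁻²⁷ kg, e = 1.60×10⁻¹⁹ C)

r ≈ 7.63 cm

The selector passes v = E/B = 1280/0.0330 = 3.88×10^4 m/s.
In the deflection region, r = mv/(qB₂) = (6.64×10^-26)(3.88×10^4) / [(1×1.60×10^-19)(0.211)] = 0.0763 m.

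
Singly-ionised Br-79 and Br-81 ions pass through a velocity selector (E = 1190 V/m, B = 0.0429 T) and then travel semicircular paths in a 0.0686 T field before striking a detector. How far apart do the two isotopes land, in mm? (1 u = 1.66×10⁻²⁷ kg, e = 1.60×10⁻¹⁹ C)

Δd ≈ 16.8 mm

Both emerge at v = E/B₁ = 2.77×10^4 m/s.
r = mv/(qB₂), so r₁ = 0.33142 m and r₂ = 0.33981 m, giving Δr = 8.39×10^-3 m.
After a semicircle each ion lands a diameter 2r from the entry slit, so the separation is 2Δr = 0.0168 m.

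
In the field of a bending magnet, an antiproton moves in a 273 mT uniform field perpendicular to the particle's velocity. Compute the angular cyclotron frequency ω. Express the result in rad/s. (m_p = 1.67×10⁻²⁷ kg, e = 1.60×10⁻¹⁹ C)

ω ≈ 2.62×10^7 rad/s

ω = qB/m = (1×1.60×10^-19)(0.273) / (1.67×10^-27) = 2.62×10^7 rad/s.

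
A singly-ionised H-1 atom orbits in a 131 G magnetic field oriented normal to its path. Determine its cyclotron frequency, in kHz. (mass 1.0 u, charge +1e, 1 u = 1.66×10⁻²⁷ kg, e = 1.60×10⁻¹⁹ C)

f = qB/(2πm) = (1×1.60×10^-19)(0.0131) / [2π(1.66×10^-27)] = 2.01×10^5 Hz.

f ≈ 201 kHz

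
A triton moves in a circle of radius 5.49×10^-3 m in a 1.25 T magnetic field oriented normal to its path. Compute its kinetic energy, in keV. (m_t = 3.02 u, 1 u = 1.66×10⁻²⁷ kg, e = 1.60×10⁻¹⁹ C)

K ≈ 0.752 keV

v = qBr/m = (1×1.60×10^-19)(1.25)(5.49×10^-3) / (5.01×10^-27) = 2.19×10^5 m/s.
K = ½mv² = 0.5·(5.01×10^-27)·(2.19×10^5)² = 1.20×10^-16 J = 0.752 keV.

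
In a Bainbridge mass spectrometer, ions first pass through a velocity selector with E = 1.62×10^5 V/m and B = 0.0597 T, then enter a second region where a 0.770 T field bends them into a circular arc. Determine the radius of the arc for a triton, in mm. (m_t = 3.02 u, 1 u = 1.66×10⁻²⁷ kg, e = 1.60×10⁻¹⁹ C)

The selector passes v = E/B = 1.62×10^5/0.0597 = 2.71×10^6 m/s.
In the deflection region, r = mv/(qB₂) = (5.01×10^-27)(2.71×10^6) / [(1×1.60×10^-19)(0.770)] = 0.110 m.

r ≈ 110 mm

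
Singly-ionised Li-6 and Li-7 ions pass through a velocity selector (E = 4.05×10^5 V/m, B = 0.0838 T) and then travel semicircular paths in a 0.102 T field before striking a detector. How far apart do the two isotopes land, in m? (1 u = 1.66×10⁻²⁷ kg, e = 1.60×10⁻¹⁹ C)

Both emerge at v = E/B₁ = 4.83×10^6 m/s.
r = mv/(qB₂), so r₁ = 2.950 m and r₂ = 3.441 m, giving Δr = 0.492 m.
After a semicircle each ion lands a diameter 2r from the entry slit, so the separation is 2Δr = 0.983 m.

Δd ≈ 0.983 m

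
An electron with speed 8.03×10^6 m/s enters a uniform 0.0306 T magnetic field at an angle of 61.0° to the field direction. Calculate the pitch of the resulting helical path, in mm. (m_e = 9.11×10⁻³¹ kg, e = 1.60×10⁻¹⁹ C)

pitch ≈ 4.55 mm

The velocity component along B is v∥ = v cos61.0° = 3.89×10^6 m/s.
The cyclotron period T = 2πm/(qB) = 1.17×10^-9 s is set by m, q, B alone.
Pitch = v∥·T = (3.89×10^6)(1.17×10^-9) = 4.55×10^-3 m.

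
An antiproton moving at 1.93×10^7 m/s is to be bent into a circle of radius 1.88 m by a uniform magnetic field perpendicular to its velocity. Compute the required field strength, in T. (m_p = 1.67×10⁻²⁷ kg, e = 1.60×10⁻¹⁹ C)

qvB = mv²/r gives B = mv/(qr).
B = (1.67×10^-27)(1.93×10^7) / [(1×1.60×10^-19)(1.88)] = 0.107 T.

B ≈ 0.107 T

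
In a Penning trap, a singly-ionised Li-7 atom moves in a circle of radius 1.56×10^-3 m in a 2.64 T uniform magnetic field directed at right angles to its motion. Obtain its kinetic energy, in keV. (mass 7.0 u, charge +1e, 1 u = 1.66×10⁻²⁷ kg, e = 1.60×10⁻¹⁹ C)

v = qBr/m = (1×1.60×10^-19)(2.64)(1.56×10^-3) / (1.16×10^-26) = 5.67×10^4 m/s.
K = ½mv² = 0.5·(1.16×10^-26)·(5.67×10^4)² = 1.87×10^-17 J = 0.117 keV.

K ≈ 0.117 keV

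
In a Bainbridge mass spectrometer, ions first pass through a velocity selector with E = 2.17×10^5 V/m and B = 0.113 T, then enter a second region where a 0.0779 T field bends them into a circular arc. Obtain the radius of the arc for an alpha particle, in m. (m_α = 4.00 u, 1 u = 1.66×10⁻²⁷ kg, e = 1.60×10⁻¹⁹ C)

r ≈ 0.512 m

The selector passes v = E/B = 2.17×10^5/0.113 = 1.92×10^6 m/s.
In the deflection region, r = mv/(qB₂) = (6.64×10^-27)(1.92×10^6) / [(2×1.60×10^-19)(0.0779)] = 0.512 m.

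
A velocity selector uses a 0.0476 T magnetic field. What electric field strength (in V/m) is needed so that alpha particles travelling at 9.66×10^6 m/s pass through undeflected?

E ≈ 4.60×10^5 V/m

qE = qvB ⇒ E = vB = (9.66×10^6)(0.0476) = 4.60×10^5 V/m.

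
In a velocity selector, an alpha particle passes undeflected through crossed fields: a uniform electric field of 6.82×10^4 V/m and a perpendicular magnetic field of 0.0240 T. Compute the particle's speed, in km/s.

For zero net force, qE = qvB, so v = E/B.
v = (6.82×10^4) / (0.0240) = 2.84×10^6 m/s.

v ≈ 2840 km/s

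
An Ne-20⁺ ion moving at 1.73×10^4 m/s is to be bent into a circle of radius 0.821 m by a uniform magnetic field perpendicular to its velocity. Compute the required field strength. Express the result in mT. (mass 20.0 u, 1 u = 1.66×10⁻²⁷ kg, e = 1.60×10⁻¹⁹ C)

qvB = mv²/r gives B = mv/(qr).
B = (3.32×10^-26)(1.73×10^4) / [(1×1.60×10^-19)(0.821)] = 4.37×10^-3 T.

B ≈ 4.37 mT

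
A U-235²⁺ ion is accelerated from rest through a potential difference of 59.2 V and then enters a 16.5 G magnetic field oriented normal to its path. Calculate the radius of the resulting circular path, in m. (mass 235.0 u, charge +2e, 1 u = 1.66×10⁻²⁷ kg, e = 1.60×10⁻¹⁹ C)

r ≈ 7.28 m

The kinetic energy gained is K = qV = (2×1.60×10^-19)(59.2) = 1.89×10^-17 J.
v = √(2K/m) = 9860 m/s.
r = mv/(qB) = (3.90×10^-25)(9860) / [(2×1.60×10^-19)(1.65×10^-3)] = 7.28 m.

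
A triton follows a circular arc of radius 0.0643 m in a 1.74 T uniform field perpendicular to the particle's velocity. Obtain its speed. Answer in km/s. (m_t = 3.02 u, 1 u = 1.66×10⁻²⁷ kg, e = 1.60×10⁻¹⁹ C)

v ≈ 3570 km/s

From qvB = mv²/r, v = qBr/m.
v = (1×1.60×10^-19)(1.74)(0.0643) / (5.01×10^-27) = 3.57×10^6 m/s.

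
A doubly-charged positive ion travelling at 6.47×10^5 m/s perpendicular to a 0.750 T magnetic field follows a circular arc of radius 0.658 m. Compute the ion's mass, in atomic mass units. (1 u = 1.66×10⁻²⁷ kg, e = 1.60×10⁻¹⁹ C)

m ≈ 147 u

qvB = mv²/r ⇒ m = qBr/v.
m = (2×1.60×10^-19)(0.750)(0.658) / (6.47×10^5) = 2.44×10^-25 kg = 147 u.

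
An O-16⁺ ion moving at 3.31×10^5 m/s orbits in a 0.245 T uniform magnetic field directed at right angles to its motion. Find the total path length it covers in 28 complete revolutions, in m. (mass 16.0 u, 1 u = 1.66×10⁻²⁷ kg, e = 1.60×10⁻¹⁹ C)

r = mv/(qB) = 0.224 m, so one revolution covers 2πr = 1.41 m.
In 28 revolutions: L = 28·2πr = 39.5 m.

L ≈ 39.5 m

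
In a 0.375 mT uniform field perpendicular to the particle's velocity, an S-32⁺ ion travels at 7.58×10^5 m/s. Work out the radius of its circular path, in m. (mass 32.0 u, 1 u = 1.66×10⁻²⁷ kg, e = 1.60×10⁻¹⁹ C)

The magnetic force provides the centripetal force: qvB = mv²/r, so r = mv/(qB).
r = (5.31×10^-26 kg)(7.58×10^5 m/s) / [(1×1.60×10^-19 C)(3.75×10^-4 T)] = 671 m.

r ≈ 671 m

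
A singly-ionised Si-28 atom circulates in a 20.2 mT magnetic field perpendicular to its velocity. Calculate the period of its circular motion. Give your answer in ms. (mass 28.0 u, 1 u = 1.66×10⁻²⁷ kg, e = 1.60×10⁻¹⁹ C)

T ≈ 0.0904 ms

The cyclotron period is independent of speed: T = 2πm/(qB).
T = 2π(4.65×10^-26) / [(1×1.60×10^-19)(0.0202)] = 9.04×10^-5 s.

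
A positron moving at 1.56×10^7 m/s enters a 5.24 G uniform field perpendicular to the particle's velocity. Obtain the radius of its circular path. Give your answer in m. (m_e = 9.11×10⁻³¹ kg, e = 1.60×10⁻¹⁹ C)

The magnetic force provides the centripetal force: qvB = mv²/r, so r = mv/(qB).
r = (9.11×10^-31 kg)(1.56×10^7 m/s) / [(1×1.60×10^-19 C)(5.24×10^-4 T)] = 0.170 m.

r ≈ 0.170 m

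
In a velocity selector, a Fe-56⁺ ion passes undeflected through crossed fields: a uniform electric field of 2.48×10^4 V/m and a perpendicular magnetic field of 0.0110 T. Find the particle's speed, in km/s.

For zero net force, qE = qvB, so v = E/B.
v = (2.48×10^4) / (0.0110) = 2.25×10^6 m/s.

v ≈ 2250 km/s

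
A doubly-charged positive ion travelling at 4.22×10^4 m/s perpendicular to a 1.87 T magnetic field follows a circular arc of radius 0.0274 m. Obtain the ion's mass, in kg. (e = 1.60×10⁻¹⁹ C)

m ≈ 3.89×10^-25 kg

qvB = mv²/r ⇒ m = qBr/v.
m = (2×1.60×10^-19)(1.87)(0.0274) / (4.22×10^4) = 3.89×10^-25 kg.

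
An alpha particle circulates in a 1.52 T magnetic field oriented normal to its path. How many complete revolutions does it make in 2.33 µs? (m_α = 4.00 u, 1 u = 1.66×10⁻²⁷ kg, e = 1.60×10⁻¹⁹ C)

N = 27

T = 2πm/(qB) = 2π(6.64×10^-27) / [(2×1.60×10^-19)(1.52)] = 8.5774×10^-8 s.
N = t/T = 2.33×10^-6 / 8.5774×10^-8 ≈ 27.16, so 27 complete revolutions.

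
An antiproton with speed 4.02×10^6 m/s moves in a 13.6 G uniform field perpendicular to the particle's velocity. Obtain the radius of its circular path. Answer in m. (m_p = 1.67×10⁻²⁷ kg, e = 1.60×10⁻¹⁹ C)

r ≈ 30.9 m

The magnetic force provides the centripetal force: qvB = mv²/r, so r = mv/(qB).
r = (1.67×10^-27 kg)(4.02×10^6 m/s) / [(1×1.60×10^-19 C)(1.36×10^-3 T)] = 30.9 m.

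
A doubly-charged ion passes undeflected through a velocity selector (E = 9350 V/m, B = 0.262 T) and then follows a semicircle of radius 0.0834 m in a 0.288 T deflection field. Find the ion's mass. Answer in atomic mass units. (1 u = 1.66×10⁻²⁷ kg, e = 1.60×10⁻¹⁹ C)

m ≈ 130 u

v = E/B₁ = 3.57×10^4 m/s.
From r = mv/(qB₂), m = qB₂r/v = (2×1.60×10^-19)(0.288)(0.0834) / (3.57×10^4) = 2.15×10^-25 kg.
In atomic mass units: m = 2.15×10^-25 / 1.66×10^-27 = 130 u.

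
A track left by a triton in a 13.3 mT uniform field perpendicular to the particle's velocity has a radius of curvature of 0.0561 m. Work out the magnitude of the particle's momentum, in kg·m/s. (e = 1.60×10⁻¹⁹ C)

Since qvB = mv²/r, the momentum p = mv = qBr.
p = (1×1.60×10^-19)(0.0133)(0.0561) = 1.19×10^-22 kg·m/s.

p ≈ 1.19×10^-22 kg·m/s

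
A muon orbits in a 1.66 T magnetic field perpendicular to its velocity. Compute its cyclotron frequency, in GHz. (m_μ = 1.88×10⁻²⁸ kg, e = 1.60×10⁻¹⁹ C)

f ≈ 0.225 GHz

f = qB/(2πm) = (1×1.60×10^-19)(1.66) / [2π(1.88×10^-28)] = 2.25×10^8 Hz.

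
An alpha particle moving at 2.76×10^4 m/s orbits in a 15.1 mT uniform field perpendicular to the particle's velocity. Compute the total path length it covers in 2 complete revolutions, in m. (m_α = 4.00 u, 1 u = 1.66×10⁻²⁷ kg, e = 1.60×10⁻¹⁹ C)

L ≈ 0.477 m

r = mv/(qB) = 0.0379 m, so one revolution covers 2πr = 0.238 m.
In 2 revolutions: L = 2·2πr = 0.477 m.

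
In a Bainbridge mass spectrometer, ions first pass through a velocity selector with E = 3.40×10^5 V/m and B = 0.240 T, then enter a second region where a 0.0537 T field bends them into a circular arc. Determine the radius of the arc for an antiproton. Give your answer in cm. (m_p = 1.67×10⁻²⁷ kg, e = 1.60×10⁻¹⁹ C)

The selector passes v = E/B = 3.40×10^5/0.240 = 1.42×10^6 m/s.
In the deflection region, r = mv/(qB₂) = (1.67×10^-27)(1.42×10^6) / [(1×1.60×10^-19)(0.0537)] = 0.275 m.

r ≈ 27.5 cm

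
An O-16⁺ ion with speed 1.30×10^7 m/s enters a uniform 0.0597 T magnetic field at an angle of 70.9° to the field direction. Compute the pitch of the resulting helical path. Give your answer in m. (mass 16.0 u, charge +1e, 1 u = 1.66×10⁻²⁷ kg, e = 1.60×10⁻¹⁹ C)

pitch ≈ 74.3 m

The velocity component along B is v∥ = v cos70.9° = 4.25×10^6 m/s.
The cyclotron period T = 2πm/(qB) = 1.75×10^-5 s is set by m, q, B alone.
Pitch = v∥·T = (4.25×10^6)(1.75×10^-5) = 74.3 m.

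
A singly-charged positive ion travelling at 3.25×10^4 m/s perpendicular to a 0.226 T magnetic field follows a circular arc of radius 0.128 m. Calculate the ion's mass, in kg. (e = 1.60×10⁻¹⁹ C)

qvB = mv²/r ⇒ m = qBr/v.
m = (1×1.60×10^-19)(0.226)(0.128) / (3.25×10^4) = 1.42×10^-25 kg.

m ≈ 1.42×10^-25 kg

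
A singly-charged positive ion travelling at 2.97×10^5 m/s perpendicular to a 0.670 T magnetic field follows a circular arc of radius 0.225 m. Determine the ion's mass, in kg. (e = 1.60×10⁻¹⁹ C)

m ≈ 8.12×10^-26 kg

qvB = mv²/r ⇒ m = qBr/v.
m = (1×1.60×10^-19)(0.670)(0.225) / (2.97×10^5) = 8.12×10^-26 kg.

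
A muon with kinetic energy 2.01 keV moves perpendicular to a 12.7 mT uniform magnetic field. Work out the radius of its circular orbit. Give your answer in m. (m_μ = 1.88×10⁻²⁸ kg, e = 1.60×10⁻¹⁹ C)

Convert the energy: K = 2.01 keV = 3.22×10^-16 J.
v = √(2K/m) = √(2·3.22×10^-16/1.88×10^-28) = 1.85×10^6 m/s.
r = mv/(qB) = (1.88×10^-28)(1.85×10^6) / [(1×1.60×10^-19)(0.0127)] = 0.171 m.

r ≈ 0.171 m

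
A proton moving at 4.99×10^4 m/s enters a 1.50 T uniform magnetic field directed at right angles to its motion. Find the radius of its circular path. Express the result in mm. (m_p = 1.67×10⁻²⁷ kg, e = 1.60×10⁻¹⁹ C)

r ≈ 0.347 mm

The magnetic force provides the centripetal force: qvB = mv²/r, so r = mv/(qB).
r = (1.67×10^-27 kg)(4.99×10^4 m/s) / [(1×1.60×10^-19 C)(1.50 T)] = 3.47×10^-4 m.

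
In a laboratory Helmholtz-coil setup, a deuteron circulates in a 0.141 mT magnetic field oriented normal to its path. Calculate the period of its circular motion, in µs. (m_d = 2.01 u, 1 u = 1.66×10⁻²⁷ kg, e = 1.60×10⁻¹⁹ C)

The cyclotron period is independent of speed: T = 2πm/(qB).
T = 2π(3.34×10^-27) / [(1×1.60×10^-19)(1.41×10^-4)] = 9.29×10^-4 s.

T ≈ 929 µs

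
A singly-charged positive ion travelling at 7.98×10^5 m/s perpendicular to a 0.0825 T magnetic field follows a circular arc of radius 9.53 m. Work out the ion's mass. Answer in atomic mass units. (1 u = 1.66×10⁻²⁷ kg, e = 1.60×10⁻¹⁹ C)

qvB = mv²/r ⇒ m = qBr/v.
m = (1×1.60×10^-19)(0.0825)(9.53) / (7.98×10^5) = 1.58×10^-25 kg = 95.0 u.

m ≈ 95.0 u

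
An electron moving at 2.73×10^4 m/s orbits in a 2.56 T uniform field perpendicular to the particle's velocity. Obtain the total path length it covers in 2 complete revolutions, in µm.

r = mv/(qB) = 6.07×10^-8 m, so one revolution covers 2πr = 3.82×10^-7 m.
In 2 revolutions: L = 2·2πr = 7.63×10^-7 m.

L ≈ 0.763 µm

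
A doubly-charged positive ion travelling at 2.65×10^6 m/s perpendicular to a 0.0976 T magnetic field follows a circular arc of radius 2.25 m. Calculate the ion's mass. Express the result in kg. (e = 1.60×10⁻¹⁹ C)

qvB = mv²/r ⇒ m = qBr/v.
m = (2×1.60×10^-19)(0.0976)(2.25) / (2.65×10^6) = 2.65×10^-26 kg.

m ≈ 2.65×10^-26 kg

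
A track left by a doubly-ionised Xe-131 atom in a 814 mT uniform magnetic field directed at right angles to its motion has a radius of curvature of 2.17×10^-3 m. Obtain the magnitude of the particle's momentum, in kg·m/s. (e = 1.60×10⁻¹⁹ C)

p ≈ 5.65×10^-22 kg·m/s

Since qvB = mv²/r, the momentum p = mv = qBr.
p = (2×1.60×10^-19)(0.814)(2.17×10^-3) = 5.65×10^-22 kg·m/s.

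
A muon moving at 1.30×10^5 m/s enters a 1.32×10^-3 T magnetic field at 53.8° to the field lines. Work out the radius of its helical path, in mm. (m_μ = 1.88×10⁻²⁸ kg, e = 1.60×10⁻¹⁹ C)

r ≈ 93.4 mm

Only the perpendicular component v⊥ = v sin53.8° = 1.05×10^5 m/s is bent by the field.
r = m v⊥ /(qB) = (1.88×10^-28)(1.05×10^5) / [(1×1.60×10^-19)(1.32×10^-3)] = 0.0934 m.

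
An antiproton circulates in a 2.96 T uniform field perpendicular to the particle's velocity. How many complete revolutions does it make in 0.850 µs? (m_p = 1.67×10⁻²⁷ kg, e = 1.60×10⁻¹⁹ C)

T = 2πm/(qB) = 2π(1.67×10^-27) / [(1×1.60×10^-19)(2.96)] = 2.2156×10^-8 s.
N = t/T = 8.50×10^-7 / 2.2156×10^-8 ≈ 38.36, so 38 complete revolutions.

N = 38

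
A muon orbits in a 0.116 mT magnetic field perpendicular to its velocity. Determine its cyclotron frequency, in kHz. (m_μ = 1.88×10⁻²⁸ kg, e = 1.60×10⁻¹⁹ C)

f ≈ 15.7 kHz

f = qB/(2πm) = (1×1.60×10^-19)(1.16×10^-4) / [2π(1.88×10^-28)] = 1.57×10^4 Hz.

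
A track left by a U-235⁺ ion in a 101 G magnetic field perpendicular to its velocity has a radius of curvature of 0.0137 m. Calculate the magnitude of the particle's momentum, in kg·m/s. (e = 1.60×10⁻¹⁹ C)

p ≈ 2.21×10^-23 kg·m/s

Since qvB = mv²/r, the momentum p = mv = qBr.
p = (1×1.60×10^-19)(0.0101)(0.0137) = 2.21×10^-23 kg·m/s.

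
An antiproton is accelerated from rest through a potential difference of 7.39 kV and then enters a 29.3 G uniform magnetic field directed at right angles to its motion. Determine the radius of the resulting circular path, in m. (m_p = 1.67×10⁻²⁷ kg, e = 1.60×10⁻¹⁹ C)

The kinetic energy gained is K = qV = (1×1.60×10^-19)(7390) = 1.18×10^-15 J.
v = √(2K/m) = 1.19×10^6 m/s.
r = mv/(qB) = (1.67×10^-27)(1.19×10^6) / [(1×1.60×10^-19)(2.93×10^-3)] = 4.24 m.

r ≈ 4.24 m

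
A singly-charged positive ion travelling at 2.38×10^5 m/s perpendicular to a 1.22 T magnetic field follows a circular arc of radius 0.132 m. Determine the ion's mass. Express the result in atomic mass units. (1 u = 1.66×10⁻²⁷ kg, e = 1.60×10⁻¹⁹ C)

qvB = mv²/r ⇒ m = qBr/v.
m = (1×1.60×10^-19)(1.22)(0.132) / (2.38×10^5) = 1.08×10^-25 kg = 65.2 u.

m ≈ 65.2 u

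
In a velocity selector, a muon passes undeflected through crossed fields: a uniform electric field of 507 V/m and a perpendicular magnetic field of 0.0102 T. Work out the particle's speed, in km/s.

v ≈ 49.7 km/s

For zero net force, qE = qvB, so v = E/B.
v = (507) / (0.0102) = 4.97×10^4 m/s.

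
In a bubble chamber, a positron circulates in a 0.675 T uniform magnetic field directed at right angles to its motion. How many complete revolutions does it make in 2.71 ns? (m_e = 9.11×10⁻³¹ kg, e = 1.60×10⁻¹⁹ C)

N = 51

T = 2πm/(qB) = 2π(9.11×10^-31) / [(1×1.60×10^-19)(0.675)] = 5.3000×10^-11 s.
N = t/T = 2.71×10^-9 / 5.3000×10^-11 ≈ 51.13, so 51 complete revolutions.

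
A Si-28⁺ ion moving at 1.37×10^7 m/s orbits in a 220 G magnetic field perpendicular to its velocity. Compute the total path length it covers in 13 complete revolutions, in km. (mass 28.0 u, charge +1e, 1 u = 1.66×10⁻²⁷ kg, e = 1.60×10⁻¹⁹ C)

r = mv/(qB) = 181 m, so one revolution covers 2πr = 1140 m.
In 13 revolutions: L = 13·2πr = 1.48×10^4 m.

L ≈ 14.8 km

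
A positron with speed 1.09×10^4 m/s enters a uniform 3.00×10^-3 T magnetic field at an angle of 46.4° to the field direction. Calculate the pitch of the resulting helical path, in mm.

The velocity component along B is v∥ = v cos46.4° = 7520 m/s.
The cyclotron period T = 2πm/(qB) = 1.19×10^-8 s is set by m, q, B alone.
Pitch = v∥·T = (7520)(1.19×10^-8) = 8.96×10^-5 m.

pitch ≈ 0.0896 mm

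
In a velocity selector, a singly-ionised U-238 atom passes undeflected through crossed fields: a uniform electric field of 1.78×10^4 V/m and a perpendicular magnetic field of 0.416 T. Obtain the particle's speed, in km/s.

For zero net force, qE = qvB, so v = E/B.
v = (1.78×10^4) / (0.416) = 4.28×10^4 m/s.

v ≈ 42.8 km/s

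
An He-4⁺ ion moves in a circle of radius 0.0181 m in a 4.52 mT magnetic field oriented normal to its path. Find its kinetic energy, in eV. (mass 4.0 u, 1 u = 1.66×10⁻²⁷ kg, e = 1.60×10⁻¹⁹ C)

K ≈ 0.0806 eV

v = qBr/m = (1×1.60×10^-19)(4.52×10^-3)(0.0181) / (6.64×10^-27) = 1970 m/s.
K = ½mv² = 0.5·(6.64×10^-27)·(1970)² = 1.29×10^-20 J = 0.0806 eV.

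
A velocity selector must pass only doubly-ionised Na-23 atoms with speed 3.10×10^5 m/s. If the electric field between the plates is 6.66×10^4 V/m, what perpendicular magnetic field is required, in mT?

B ≈ 215 mT

qE = qvB ⇒ B = E/v = (6.66×10^4) / (3.10×10^5) = 0.215 T.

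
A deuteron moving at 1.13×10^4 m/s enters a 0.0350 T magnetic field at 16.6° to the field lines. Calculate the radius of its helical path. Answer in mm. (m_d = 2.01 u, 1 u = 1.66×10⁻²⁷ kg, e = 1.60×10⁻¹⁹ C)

r ≈ 1.92 mm

Only the perpendicular component v⊥ = v sin16.6° = 3230 m/s is bent by the field.
r = m v⊥ /(qB) = (3.34×10^-27)(3230) / [(1×1.60×10^-19)(0.0350)] = 1.92×10^-3 m.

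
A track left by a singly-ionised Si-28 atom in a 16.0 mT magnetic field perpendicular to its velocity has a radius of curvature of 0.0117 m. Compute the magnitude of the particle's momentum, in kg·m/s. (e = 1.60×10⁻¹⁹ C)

Since qvB = mv²/r, the momentum p = mv = qBr.
p = (1×1.60×10^-19)(0.0160)(0.0117) = 3.00×10^-23 kg·m/s.

p ≈ 3.00×10^-23 kg·m/s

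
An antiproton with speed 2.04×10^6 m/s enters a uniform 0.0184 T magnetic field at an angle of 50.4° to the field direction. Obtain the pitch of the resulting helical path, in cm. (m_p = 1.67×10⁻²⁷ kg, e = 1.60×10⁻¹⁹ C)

pitch ≈ 463 cm

The velocity component along B is v∥ = v cos50.4° = 1.30×10^6 m/s.
The cyclotron period T = 2πm/(qB) = 3.56×10^-6 s is set by m, q, B alone.
Pitch = v∥·T = (1.30×10^6)(3.56×10^-6) = 4.63 m.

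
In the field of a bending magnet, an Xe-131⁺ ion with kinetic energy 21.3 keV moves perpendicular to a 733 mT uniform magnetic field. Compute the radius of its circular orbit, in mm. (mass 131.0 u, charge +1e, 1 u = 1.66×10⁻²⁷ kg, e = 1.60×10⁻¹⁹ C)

Convert the energy: K = 21.3 keV = 3.41×10^-15 J.
v = √(2K/m) = √(2·3.41×10^-15/2.17×10^-25) = 1.77×10^5 m/s.
r = mv/(qB) = (2.17×10^-25)(1.77×10^5) / [(1×1.60×10^-19)(0.733)] = 0.328 m.

r ≈ 328 mm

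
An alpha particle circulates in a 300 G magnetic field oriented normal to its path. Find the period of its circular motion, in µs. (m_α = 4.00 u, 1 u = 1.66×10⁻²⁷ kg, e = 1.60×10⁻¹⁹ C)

T ≈ 4.35 µs

The cyclotron period is independent of speed: T = 2πm/(qB).
T = 2π(6.64×10^-27) / [(2×1.60×10^-19)(0.0300)] = 4.35×10^-6 s.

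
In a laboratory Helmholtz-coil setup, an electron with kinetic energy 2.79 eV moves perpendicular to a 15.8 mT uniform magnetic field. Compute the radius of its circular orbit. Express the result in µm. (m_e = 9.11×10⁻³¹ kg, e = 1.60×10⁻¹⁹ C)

Convert the energy: K = 2.79 eV = 4.46×10^-19 J.
v = √(2K/m) = √(2·4.46×10^-19/9.11×10^-31) = 9.90×10^5 m/s.
r = mv/(qB) = (9.11×10^-31)(9.90×10^5) / [(1×1.60×10^-19)(0.0158)] = 3.57×10^-4 m.

r ≈ 357 µm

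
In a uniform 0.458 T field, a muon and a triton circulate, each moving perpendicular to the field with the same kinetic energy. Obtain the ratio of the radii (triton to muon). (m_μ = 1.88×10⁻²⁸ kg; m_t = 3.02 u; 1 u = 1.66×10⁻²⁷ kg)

r = √(2mK)/(qB) ⇒ at equal K, r ∝ √m/q.
r_{triton}/r_{muon} = 5.16.

ratio ≈ 5.16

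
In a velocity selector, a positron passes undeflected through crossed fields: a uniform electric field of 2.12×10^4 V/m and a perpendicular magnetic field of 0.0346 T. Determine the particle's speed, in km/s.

For zero net force, qE = qvB, so v = E/B.
v = (2.12×10^4) / (0.0346) = 6.13×10^5 m/s.

v ≈ 613 km/s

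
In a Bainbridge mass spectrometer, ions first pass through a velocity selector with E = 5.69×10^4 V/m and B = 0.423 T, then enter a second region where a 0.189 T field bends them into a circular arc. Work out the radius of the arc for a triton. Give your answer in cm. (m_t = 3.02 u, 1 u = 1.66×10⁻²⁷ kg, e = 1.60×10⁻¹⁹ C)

The selector passes v = E/B = 5.69×10^4/0.423 = 1.35×10^5 m/s.
In the deflection region, r = mv/(qB₂) = (5.01×10^-27)(1.35×10^5) / [(1×1.60×10^-19)(0.189)] = 0.0223 m.

r ≈ 2.23 cm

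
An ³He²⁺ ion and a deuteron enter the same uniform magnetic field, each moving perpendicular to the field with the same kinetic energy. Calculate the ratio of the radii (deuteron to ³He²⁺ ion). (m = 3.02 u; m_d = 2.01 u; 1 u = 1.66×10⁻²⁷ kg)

r = √(2mK)/(qB) ⇒ at equal K, r ∝ √m/q.
r_{deuteron}/r_{³He²⁺ ion} = 1.63.

ratio ≈ 1.63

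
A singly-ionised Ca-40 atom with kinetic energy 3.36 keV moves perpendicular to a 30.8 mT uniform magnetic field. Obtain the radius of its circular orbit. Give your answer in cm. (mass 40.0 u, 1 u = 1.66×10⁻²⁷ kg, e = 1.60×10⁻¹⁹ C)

Convert the energy: K = 3.36 keV = 5.38×10^-16 J.
v = √(2K/m) = √(2·5.38×10^-16/6.64×10^-26) = 1.27×10^5 m/s.
r = mv/(qB) = (6.64×10^-26)(1.27×10^5) / [(1×1.60×10^-19)(0.0308)] = 1.71 m.

r ≈ 171 cm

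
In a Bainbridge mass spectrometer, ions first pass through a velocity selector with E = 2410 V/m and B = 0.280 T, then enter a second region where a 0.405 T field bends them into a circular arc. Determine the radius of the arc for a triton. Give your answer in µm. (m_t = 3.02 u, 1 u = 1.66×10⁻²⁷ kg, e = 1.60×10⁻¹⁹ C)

r ≈ 666 µm

The selector passes v = E/B = 2410/0.280 = 8610 m/s.
In the deflection region, r = mv/(qB₂) = (5.01×10^-27)(8610) / [(1×1.60×10^-19)(0.405)] = 6.66×10^-4 m.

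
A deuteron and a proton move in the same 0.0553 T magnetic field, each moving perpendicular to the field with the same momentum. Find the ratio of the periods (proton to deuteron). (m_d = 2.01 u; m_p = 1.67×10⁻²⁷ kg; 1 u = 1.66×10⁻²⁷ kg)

ratio ≈ 0.501

T = 2πm/(qB) is independent of speed, so T₂/T₁ = (m₂/q₂)/(m₁/q₁).
T_{proton}/T_{deuteron} = (1.67×10^-27/1e) / (3.34×10^-27/1e) = 0.501.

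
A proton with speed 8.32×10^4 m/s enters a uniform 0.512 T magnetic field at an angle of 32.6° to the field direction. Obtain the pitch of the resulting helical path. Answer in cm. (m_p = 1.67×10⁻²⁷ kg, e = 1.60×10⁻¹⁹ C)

pitch ≈ 0.898 cm

The velocity component along B is v∥ = v cos32.6° = 7.01×10^4 m/s.
The cyclotron period T = 2πm/(qB) = 1.28×10^-7 s is set by m, q, B alone.
Pitch = v∥·T = (7.01×10^4)(1.28×10^-7) = 8.98×10^-3 m.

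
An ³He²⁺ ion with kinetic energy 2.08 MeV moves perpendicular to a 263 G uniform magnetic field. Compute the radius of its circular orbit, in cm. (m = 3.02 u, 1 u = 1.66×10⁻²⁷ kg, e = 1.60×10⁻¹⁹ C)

r ≈ 686 cm

Convert the energy: K = 2.08 MeV = 3.33×10^-13 J.
v = √(2K/m) = √(2·3.33×10^-13/5.01×10^-27) = 1.15×10^7 m/s.
r = mv/(qB) = (5.01×10^-27)(1.15×10^7) / [(2×1.60×10^-19)(0.0263)] = 6.86 m.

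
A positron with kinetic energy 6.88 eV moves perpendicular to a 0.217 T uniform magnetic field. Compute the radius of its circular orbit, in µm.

Convert the energy: K = 6.88 eV = 1.10×10^-18 J.
v = √(2K/m) = √(2·1.10×10^-18/9.11×10^-31) = 1.55×10^6 m/s.
r = mv/(qB) = (9.11×10^-31)(1.55×10^6) / [(1×1.60×10^-19)(0.217)] = 4.08×10^-5 m.

r ≈ 40.8 µm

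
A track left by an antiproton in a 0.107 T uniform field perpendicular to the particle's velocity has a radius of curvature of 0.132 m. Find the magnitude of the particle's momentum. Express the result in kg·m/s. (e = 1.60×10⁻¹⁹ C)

p ≈ 2.26×10^-21 kg·m/s

Since qvB = mv²/r, the momentum p = mv = qBr.
p = (1×1.60×10^-19)(0.107)(0.132) = 2.26×10^-21 kg·m/s.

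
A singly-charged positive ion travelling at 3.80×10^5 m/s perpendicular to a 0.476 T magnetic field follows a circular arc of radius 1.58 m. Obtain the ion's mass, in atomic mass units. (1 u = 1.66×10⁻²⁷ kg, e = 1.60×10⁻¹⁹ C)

qvB = mv²/r ⇒ m = qBr/v.
m = (1×1.60×10^-19)(0.476)(1.58) / (3.80×10^5) = 3.17×10^-25 kg = 191 u.

m ≈ 191 u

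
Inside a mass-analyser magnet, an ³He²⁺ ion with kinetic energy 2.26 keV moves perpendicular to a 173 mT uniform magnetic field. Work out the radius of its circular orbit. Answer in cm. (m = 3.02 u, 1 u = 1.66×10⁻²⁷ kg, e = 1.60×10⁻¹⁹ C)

Convert the energy: K = 2.26 keV = 3.62×10^-16 J.
v = √(2K/m) = √(2·3.62×10^-16/5.01×10^-27) = 3.80×10^5 m/s.
r = mv/(qB) = (5.01×10^-27)(3.80×10^5) / [(2×1.60×10^-19)(0.173)] = 0.0344 m.

r ≈ 3.44 cm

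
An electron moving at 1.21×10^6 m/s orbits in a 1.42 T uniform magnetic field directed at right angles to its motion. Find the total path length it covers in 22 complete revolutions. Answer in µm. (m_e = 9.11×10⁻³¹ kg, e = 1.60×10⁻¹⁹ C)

r = mv/(qB) = 4.85×10^-6 m, so one revolution covers 2πr = 3.05×10^-5 m.
In 22 revolutions: L = 22·2πr = 6.71×10^-4 m.

L ≈ 671 µm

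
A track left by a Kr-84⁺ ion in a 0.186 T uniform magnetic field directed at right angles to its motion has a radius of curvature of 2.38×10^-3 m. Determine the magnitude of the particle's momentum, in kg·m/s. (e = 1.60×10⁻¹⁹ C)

Since qvB = mv²/r, the momentum p = mv = qBr.
p = (1×1.60×10^-19)(0.186)(2.38×10^-3) = 7.08×10^-23 kg·m/s.

p ≈ 7.08×10^-23 kg·m/s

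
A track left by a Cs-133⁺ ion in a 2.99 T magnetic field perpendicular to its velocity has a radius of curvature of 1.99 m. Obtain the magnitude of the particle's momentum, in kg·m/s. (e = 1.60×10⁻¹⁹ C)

p ≈ 9.52×10^-19 kg·m/s

Since qvB = mv²/r, the momentum p = mv = qBr.
p = (1×1.60×10^-19)(2.99)(1.99) = 9.52×10^-19 kg·m/s.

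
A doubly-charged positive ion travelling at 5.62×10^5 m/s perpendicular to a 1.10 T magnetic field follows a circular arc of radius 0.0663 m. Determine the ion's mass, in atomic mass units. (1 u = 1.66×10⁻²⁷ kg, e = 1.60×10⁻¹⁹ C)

qvB = mv²/r ⇒ m = qBr/v.
m = (2×1.60×10^-19)(1.10)(0.0663) / (5.62×10^5) = 4.15×10^-26 kg = 25.0 u.

m ≈ 25.0 u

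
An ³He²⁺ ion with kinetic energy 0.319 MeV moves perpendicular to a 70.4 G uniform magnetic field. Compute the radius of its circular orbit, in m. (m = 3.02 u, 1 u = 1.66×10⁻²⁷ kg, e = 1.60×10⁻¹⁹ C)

r ≈ 10.0 m

Convert the energy: K = 0.319 MeV = 5.10×10^-14 J.
v = √(2K/m) = √(2·5.10×10^-14/5.01×10^-27) = 4.51×10^6 m/s.
r = mv/(qB) = (5.01×10^-27)(4.51×10^6) / [(2×1.60×10^-19)(7.04×10^-3)] = 10.0 m.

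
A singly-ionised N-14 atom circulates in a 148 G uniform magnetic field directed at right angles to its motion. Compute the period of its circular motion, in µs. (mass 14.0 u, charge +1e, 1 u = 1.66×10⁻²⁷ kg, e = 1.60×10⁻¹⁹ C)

T ≈ 61.7 µs

The cyclotron period is independent of speed: T = 2πm/(qB).
T = 2π(2.32×10^-26) / [(1×1.60×10^-19)(0.0148)] = 6.17×10^-5 s.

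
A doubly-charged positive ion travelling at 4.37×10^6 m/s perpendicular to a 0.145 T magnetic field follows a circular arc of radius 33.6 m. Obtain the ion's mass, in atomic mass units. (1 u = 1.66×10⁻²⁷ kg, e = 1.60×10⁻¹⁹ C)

m ≈ 215 u

qvB = mv²/r ⇒ m = qBr/v.
m = (2×1.60×10^-19)(0.145)(33.6) / (4.37×10^6) = 3.57×10^-25 kg = 215 u.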